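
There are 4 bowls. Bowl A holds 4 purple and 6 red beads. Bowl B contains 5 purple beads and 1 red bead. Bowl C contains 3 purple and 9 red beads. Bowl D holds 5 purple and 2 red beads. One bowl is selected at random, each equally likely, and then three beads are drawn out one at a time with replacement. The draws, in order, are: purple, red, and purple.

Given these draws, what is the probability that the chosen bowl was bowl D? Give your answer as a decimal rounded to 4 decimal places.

0.3605

Under each hypothesis, the probability of the observed sequence is: P(data | bowl A) = (4/10)(6/10)(4/10) = 0.096; P(data | bowl B) = (5/6)(1/6)(5/6) = 0.11574; P(data | bowl C) = (3/12)(9/12)(3/12) = 0.046875; P(data | bowl D) = (5/7)(2/7)(5/7) = 0.14577.
Multiplying each by its prior: 1/4 · 0.096 = 0.024, 1/4 · 0.11574 = 0.028935, 1/4 · 0.046875 = 0.011719, 1/4 · 0.14577 = 0.036443; summing to 0.1011.
So P(bowl D | data) = (0.036443) / (0.1011) = 0.36048.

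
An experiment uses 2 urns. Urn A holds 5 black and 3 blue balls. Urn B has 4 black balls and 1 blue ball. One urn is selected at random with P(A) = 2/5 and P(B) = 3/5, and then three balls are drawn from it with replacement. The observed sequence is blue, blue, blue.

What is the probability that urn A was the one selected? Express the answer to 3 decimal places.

The likelihood of the observed sequence under each hypothesis: P(data | urn A) = (3/8)(3/8)(3/8) = 0.052734; P(data | urn B) = (1/5)(1/5)(1/5) = 0.008.
Weighting by the prior gives 2/5 · 0.052734 = 0.021094, 3/5 · 0.008 = 0.0048; summing to 0.025894.
Hence P(urn A | data) = (0.021094) / (0.025894) = 0.81463.

0.815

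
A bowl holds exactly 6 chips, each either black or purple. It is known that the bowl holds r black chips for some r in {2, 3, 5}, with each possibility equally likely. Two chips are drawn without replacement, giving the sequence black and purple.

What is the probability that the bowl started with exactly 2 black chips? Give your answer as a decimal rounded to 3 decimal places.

Under each hypothesis, the probability of the observed sequence is: P(data | r = 2) = (2/6)(4/5) = 4/15; P(data | r = 3) = (3/6)(3/5) = 3/10; P(data | r = 5) = (5/6)(1/5) = 1/6.
Multiplying each by its prior: 1/3 · 4/15 = 4/45, 1/3 · 3/10 = 1/10, 1/3 · 1/6 = 1/18; these sum to 11/45.
Therefore the posterior P(r = 2 | data) = (4/45) / (11/45) = 4/11.

0.364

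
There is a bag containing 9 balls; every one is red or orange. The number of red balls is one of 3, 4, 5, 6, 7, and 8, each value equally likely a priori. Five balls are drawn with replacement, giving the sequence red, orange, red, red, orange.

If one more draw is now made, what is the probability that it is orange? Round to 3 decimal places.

0.409

Compute the likelihood of the observed sequence for each case: P(data | r = 3) = (3/9)(6/9)(3/9)(3/9)(6/9) = 0.016461; P(data | r = 4) = (4/9)(5/9)(4/9)(4/9)(5/9) = 0.027096; P(data | r = 5) = (5/9)(4/9)(5/9)(5/9)(4/9) = 0.03387; P(data | r = 6) = (6/9)(3/9)(6/9)(6/9)(3/9) = 0.032922; P(data | r = 7) = (7/9)(2/9)(7/9)(7/9)(2/9) = 0.023235; P(data | r = 8) = (8/9)(1/9)(8/9)(8/9)(1/9) = 0.0086708.
Weighting by the prior gives 1/6 · 0.016461 = 0.0027435, 1/6 · 0.027096 = 0.004516, 1/6 · 0.03387 = 0.005645, 1/6 · 0.032922 = 0.005487, 1/6 · 0.023235 = 0.0038725, 1/6 · 0.0086708 = 0.0014451; summing to 0.023709.
Dividing through by the total gives posterior P(r = 3 | data) = 0.11571, P(r = 4 | data) = 0.19048, P(r = 5 | data) = 0.2381, P(r = 6 | data) = 0.23143, P(r = 7 | data) = 0.16333, P(r = 8 | data) = 0.060952.
The predictive probability is P(orange next | data) = (2/3)(0.11571) + (5/9)(0.19048) + (4/9)(0.2381) + (1/3)(0.23143) + (2/9)(0.16333) + (1/9)(0.060952) = 0.40899.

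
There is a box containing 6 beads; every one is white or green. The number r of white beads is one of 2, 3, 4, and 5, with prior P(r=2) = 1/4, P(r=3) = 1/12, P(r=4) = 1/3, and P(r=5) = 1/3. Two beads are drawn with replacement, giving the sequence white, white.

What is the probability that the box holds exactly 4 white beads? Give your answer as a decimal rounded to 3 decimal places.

0.346

Under each hypothesis, the probability of the observed sequence is: P(data | r = 2) = (2/6)(2/6) = 1/9; P(data | r = 3) = (3/6)(3/6) = 1/4; P(data | r = 4) = (4/6)(4/6) = 4/9; P(data | r = 5) = (5/6)(5/6) = 25/36.
The prior-weighted likelihoods are 1/4 · 1/9 = 1/36, 1/12 · 1/4 = 1/48, 1/3 · 4/9 = 4/27, 1/3 · 25/36 = 25/108; with total 185/432.
So P(r = 4 | data) = (4/27) / (185/432) = 64/185.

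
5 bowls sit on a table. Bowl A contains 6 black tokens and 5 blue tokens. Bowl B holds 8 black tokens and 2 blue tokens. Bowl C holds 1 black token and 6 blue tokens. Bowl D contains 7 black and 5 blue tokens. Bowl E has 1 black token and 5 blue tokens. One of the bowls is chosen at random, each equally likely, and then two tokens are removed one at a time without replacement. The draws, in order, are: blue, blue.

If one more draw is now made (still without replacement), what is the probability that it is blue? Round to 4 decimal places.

Compute the likelihood of the observed sequence for each case: P(data | bowl A) = (5/11)(4/10) = 0.18182; P(data | bowl B) = (2/10)(1/9) = 0.022222; P(data | bowl C) = (6/7)(5/6) = 0.71429; P(data | bowl D) = (5/12)(4/11) = 0.15152; P(data | bowl E) = (5/6)(4/5) = 0.66667.
Weighting by the prior gives 1/5 · 0.18182 = 0.036364, 1/5 · 0.022222 = 0.0044444, 1/5 · 0.71429 = 0.14286, 1/5 · 0.15152 = 0.030303, 1/5 · 0.66667 = 0.13333; with total 0.3473.
The posterior is then P(bowl A | data) = 0.1047, P(bowl B | data) = 0.012797, P(bowl C | data) = 0.41133, P(bowl D | data) = 0.087253, P(bowl E | data) = 0.38391.
The predictive probability is P(blue next | data) = (1/3)(0.1047) + (0)(0.012797) + (4/5)(0.41133) + (3/10)(0.087253) + (3/4)(0.38391) = 0.67808.

0.6781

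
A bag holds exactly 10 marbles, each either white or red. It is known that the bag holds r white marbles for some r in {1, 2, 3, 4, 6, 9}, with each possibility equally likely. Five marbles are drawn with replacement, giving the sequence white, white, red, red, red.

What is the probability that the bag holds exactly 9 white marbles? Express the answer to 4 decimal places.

For each hypothesis, P(data | H) works out to: P(data | r = 1) = (1/10)(1/10)(9/10)(9/10)(9/10) = 0.00729; P(data | r = 2) = (2/10)(2/10)(8/10)(8/10)(8/10) = 0.02048; P(data | r = 3) = (3/10)(3/10)(7/10)(7/10)(7/10) = 0.03087; P(data | r = 4) = (4/10)(4/10)(6/10)(6/10)(6/10) = 0.03456; P(data | r = 6) = (6/10)(6/10)(4/10)(4/10)(4/10) = 0.02304; P(data | r = 9) = (9/10)(9/10)(1/10)(1/10)(1/10) = 0.00081.
The prior-weighted likelihoods are 1/6 · 0.00729 = 0.001215, 1/6 · 0.02048 = 0.0034133, 1/6 · 0.03087 = 0.005145, 1/6 · 0.03456 = 0.00576, 1/6 · 0.02304 = 0.00384, 1/6 · 0.00081 = 0.000135; these sum to 0.019508.
So P(r = 9 | data) = (0.000135) / (0.019508) = 0.0069201.

0.0069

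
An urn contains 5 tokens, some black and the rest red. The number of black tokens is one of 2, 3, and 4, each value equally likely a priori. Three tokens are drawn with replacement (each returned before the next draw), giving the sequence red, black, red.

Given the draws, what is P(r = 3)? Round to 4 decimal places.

Under each hypothesis, the probability of the observed sequence is: P(data | r = 2) = (3/5)(2/5)(3/5) = 18/125; P(data | r = 3) = (2/5)(3/5)(2/5) = 12/125; P(data | r = 4) = (1/5)(4/5)(1/5) = 4/125.
The prior-weighted likelihoods are 1/3 · 18/125 = 6/125, 1/3 · 12/125 = 4/125, 1/3 · 4/125 = 4/375; these sum to 34/375.
Hence P(r = 3 | data) = (4/125) / (34/375) = 6/17.

0.3529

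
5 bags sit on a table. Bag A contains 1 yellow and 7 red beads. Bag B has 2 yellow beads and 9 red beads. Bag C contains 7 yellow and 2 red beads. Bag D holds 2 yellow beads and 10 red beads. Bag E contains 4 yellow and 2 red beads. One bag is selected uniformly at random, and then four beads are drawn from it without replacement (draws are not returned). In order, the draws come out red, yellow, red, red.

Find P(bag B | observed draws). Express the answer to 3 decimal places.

0.341

The likelihood of the observed sequence under each hypothesis: P(data | bag A) = (7/8)(1/7)(6/6)(5/5) = 0.125; P(data | bag B) = (9/11)(2/10)(8/9)(7/8) = 0.12727; P(data | bag C) = (2/9)(7/8)(1/7)(0/6) = 0; P(data | bag D) = (10/12)(2/11)(9/10)(8/9) = 0.12121; P(data | bag E) = (2/6)(4/5)(1/4)(0/3) = 0.
Multiplying each by its prior: 1/5 · 0.125 = 0.025, 1/5 · 0.12727 = 0.025455, 1/5 · 0 = 0, 1/5 · 0.12121 = 0.024242, 1/5 · 0 = 0; summing to 0.074697.
Hence P(bag B | data) = (0.025455) / (0.074697) = 0.34077.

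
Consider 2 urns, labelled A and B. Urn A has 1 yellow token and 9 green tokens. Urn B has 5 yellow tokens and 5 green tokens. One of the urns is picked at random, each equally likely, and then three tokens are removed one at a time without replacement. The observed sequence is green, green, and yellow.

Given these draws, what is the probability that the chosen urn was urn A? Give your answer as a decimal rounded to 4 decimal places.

Under each hypothesis, the probability of the observed sequence is: P(data | urn A) = (9/10)(8/9)(1/8) = 1/10; P(data | urn B) = (5/10)(4/9)(5/8) = 5/36.
Multiplying each by its prior: 1/2 · 1/10 = 1/20, 1/2 · 5/36 = 5/72; these sum to 43/360.
Therefore the posterior P(urn A | data) = (1/20) / (43/360) = 18/43.

0.4186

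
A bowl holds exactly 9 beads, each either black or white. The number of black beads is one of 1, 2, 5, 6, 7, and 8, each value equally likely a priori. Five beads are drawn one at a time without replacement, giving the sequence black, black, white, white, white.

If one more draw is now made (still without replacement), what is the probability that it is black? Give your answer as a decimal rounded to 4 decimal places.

0.5000

Compute the likelihood of the observed sequence for each case: P(data | r = 1) = (1/9)(0/8) = 0; P(data | r = 2) = (2/9)(1/8)(7/7)(6/6)(5/5) = 1/36; P(data | r = 5) = (5/9)(4/8)(4/7)(3/6)(2/5) = 2/63; P(data | r = 6) = (6/9)(5/8)(3/7)(2/6)(1/5) = 1/84; P(data | r = 7) = (7/9)(6/8)(2/7)(1/6)(0/5) = 0; P(data | r = 8) = (8/9)(7/8)(1/7)(0/6) = 0.
The prior-weighted likelihoods are 1/6 · 0 = 0, 1/6 · 1/36 = 1/216, 1/6 · 2/63 = 1/189, 1/6 · 1/84 = 1/504, 1/6 · 0 = 0, 1/6 · 0 = 0; summing to 1/84.
The posterior is then P(r = 1 | data) = 0, P(r = 2 | data) = 7/18, P(r = 5 | data) = 4/9, P(r = 6 | data) = 1/6, P(r = 7 | data) = 0, P(r = 8 | data) = 0.
The predictive probability is P(black next | data) = (0)(7/18) + (3/4)(4/9) + (1)(1/6) = 1/2.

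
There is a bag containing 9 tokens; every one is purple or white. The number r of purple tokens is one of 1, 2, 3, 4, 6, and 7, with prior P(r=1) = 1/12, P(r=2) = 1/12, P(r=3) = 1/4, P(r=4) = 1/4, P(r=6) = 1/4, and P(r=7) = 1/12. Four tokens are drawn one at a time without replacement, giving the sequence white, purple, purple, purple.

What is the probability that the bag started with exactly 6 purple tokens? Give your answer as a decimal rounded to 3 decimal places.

For each hypothesis, P(data | H) works out to: P(data | r = 1) = (8/9)(1/8)(0/7) = 0; P(data | r = 2) = (7/9)(2/8)(1/7)(0/6) = 0; P(data | r = 3) = (6/9)(3/8)(2/7)(1/6) = 1/84; P(data | r = 4) = (5/9)(4/8)(3/7)(2/6) = 5/126; P(data | r = 6) = (3/9)(6/8)(5/7)(4/6) = 5/42; P(data | r = 7) = (2/9)(7/8)(6/7)(5/6) = 5/36.
Weighting by the prior gives 1/12 · 0 = 0, 1/12 · 0 = 0, 1/4 · 1/84 = 1/336, 1/4 · 5/126 = 5/504, 1/4 · 5/42 = 5/168, 1/12 · 5/36 = 5/432; these sum to 41/756.
So P(r = 6 | data) = (5/168) / (41/756) = 45/82.

0.549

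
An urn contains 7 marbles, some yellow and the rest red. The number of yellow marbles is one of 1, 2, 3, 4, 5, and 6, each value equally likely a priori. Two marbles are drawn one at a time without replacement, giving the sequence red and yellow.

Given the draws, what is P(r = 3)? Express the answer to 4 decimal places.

Under each hypothesis, the probability of the observed sequence is: P(data | r = 1) = (6/7)(1/6) = 1/7; P(data | r = 2) = (5/7)(2/6) = 5/21; P(data | r = 3) = (4/7)(3/6) = 2/7; P(data | r = 4) = (3/7)(4/6) = 2/7; P(data | r = 5) = (2/7)(5/6) = 5/21; P(data | r = 6) = (1/7)(6/6) = 1/7.
Weighting by the prior gives 1/6 · 1/7 = 1/42, 1/6 · 5/21 = 5/126, 1/6 · 2/7 = 1/21, 1/6 · 2/7 = 1/21, 1/6 · 5/21 = 5/126, 1/6 · 1/7 = 1/42; these sum to 2/9.
Therefore the posterior P(r = 3 | data) = (1/21) / (2/9) = 3/14.

0.2143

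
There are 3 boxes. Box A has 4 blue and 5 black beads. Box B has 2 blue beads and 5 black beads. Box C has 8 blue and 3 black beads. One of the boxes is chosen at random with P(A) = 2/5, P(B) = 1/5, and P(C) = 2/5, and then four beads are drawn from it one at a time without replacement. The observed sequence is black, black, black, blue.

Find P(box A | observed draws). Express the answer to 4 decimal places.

The likelihood of the observed sequence under each hypothesis: P(data | box A) = (5/9)(4/8)(3/7)(4/6) = 0.079365; P(data | box B) = (5/7)(4/6)(3/5)(2/4) = 0.14286; P(data | box C) = (3/11)(2/10)(1/9)(8/8) = 0.0060606.
Multiplying each by its prior: 2/5 · 0.079365 = 0.031746, 1/5 · 0.14286 = 0.028571, 2/5 · 0.0060606 = 0.0024242; with total 0.062742.
By Bayes' rule, P(box A | data) = (0.031746) / (0.062742) = 0.50598.

0.5060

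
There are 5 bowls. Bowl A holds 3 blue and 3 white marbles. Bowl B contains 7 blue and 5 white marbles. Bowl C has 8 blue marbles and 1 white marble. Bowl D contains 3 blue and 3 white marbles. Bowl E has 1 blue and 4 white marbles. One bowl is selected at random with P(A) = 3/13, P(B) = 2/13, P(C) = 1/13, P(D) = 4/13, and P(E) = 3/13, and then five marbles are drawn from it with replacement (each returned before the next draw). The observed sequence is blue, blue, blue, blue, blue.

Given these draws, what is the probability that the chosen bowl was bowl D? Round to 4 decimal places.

Compute the likelihood of the observed sequence for each case: P(data | bowl A) = (3/6)(3/6)(3/6)(3/6)(3/6) = 0.03125; P(data | bowl B) = (7/12)(7/12)(7/12)(7/12)(7/12) = 0.067544; P(data | bowl C) = (8/9)(8/9)(8/9)(8/9)(8/9) = 0.55493; P(data | bowl D) = (3/6)(3/6)(3/6)(3/6)(3/6) = 0.03125; P(data | bowl E) = (1/5)(1/5)(1/5)(1/5)(1/5) = 0.00032.
Multiplying each by its prior: 3/13 · 0.03125 = 0.0072115, 2/13 · 0.067544 = 0.010391, 1/13 · 0.55493 = 0.042687, 4/13 · 0.03125 = 0.0096154, 3/13 · 0.00032 = 7.3846e-05; with total 0.069979.
By Bayes' rule, P(bowl D | data) = (0.0096154) / (0.069979) = 0.1374.

0.1374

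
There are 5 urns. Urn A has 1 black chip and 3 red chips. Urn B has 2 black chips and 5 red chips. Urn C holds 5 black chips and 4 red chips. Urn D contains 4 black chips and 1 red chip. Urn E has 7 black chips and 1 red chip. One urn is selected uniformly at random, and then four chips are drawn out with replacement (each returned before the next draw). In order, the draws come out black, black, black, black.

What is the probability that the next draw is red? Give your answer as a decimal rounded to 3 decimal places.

0.186

Under each hypothesis, the probability of the observed sequence is: P(data | urn A) = (1/4)(1/4)(1/4)(1/4) = 0.0039062; P(data | urn B) = (2/7)(2/7)(2/7)(2/7) = 0.0066639; P(data | urn C) = (5/9)(5/9)(5/9)(5/9) = 0.09526; P(data | urn D) = (4/5)(4/5)(4/5)(4/5) = 0.4096; P(data | urn E) = (7/8)(7/8)(7/8)(7/8) = 0.58618.
Multiplying each by its prior: 1/5 · 0.0039062 = 0.00078125, 1/5 · 0.0066639 = 0.0013328, 1/5 · 0.09526 = 0.019052, 1/5 · 0.4096 = 0.08192, 1/5 · 0.58618 = 0.11724; with total 0.22032.
The posterior is then P(urn A | data) = 0.0035459, P(urn B | data) = 0.0060492, P(urn C | data) = 0.086473, P(urn D | data) = 0.37182, P(urn E | data) = 0.53211.
The predictive probability is P(red next | data) = (3/4)(0.0035459) + (5/7)(0.0060492) + (4/9)(0.086473) + (1/5)(0.37182) + (1/8)(0.53211) = 0.18629.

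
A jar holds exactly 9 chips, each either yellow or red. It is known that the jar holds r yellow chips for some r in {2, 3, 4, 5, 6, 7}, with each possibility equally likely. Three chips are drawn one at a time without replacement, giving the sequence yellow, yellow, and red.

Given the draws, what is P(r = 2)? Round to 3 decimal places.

0.038

Compute the likelihood of the observed sequence for each case: P(data | r = 2) = (2/9)(1/8)(7/7) = 1/36; P(data | r = 3) = (3/9)(2/8)(6/7) = 1/14; P(data | r = 4) = (4/9)(3/8)(5/7) = 5/42; P(data | r = 5) = (5/9)(4/8)(4/7) = 10/63; P(data | r = 6) = (6/9)(5/8)(3/7) = 5/28; P(data | r = 7) = (7/9)(6/8)(2/7) = 1/6.
The prior-weighted likelihoods are 1/6 · 1/36 = 1/216, 1/6 · 1/14 = 1/84, 1/6 · 5/42 = 5/252, 1/6 · 10/63 = 5/189, 1/6 · 5/28 = 5/168, 1/6 · 1/6 = 1/36; with total 13/108.
Therefore the posterior P(r = 2 | data) = (1/216) / (13/108) = 1/26.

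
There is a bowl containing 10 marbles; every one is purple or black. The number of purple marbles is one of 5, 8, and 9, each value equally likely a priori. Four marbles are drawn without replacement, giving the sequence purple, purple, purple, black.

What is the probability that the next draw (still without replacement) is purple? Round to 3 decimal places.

0.789

Under each hypothesis, the probability of the observed sequence is: P(data | r = 5) = (5/10)(4/9)(3/8)(5/7) = 5/84; P(data | r = 8) = (8/10)(7/9)(6/8)(2/7) = 2/15; P(data | r = 9) = (9/10)(8/9)(7/8)(1/7) = 1/10.
The prior-weighted likelihoods are 1/3 · 5/84 = 5/252, 1/3 · 2/15 = 2/45, 1/3 · 1/10 = 1/30; summing to 41/420.
The posterior is then P(r = 5 | data) = 25/123, P(r = 8 | data) = 56/123, P(r = 9 | data) = 14/41.
So P(purple next | data) = Σ P(purple next | H) P(H | data) = (1/3)(25/123) + (5/6)(56/123) + (1)(14/41) = 97/123.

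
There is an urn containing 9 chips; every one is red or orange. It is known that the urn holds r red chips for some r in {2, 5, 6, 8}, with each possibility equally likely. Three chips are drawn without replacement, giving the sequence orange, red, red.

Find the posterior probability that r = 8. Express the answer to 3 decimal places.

0.233

Compute the likelihood of the observed sequence for each case: P(data | r = 2) = (7/9)(2/8)(1/7) = 1/36; P(data | r = 5) = (4/9)(5/8)(4/7) = 10/63; P(data | r = 6) = (3/9)(6/8)(5/7) = 5/28; P(data | r = 8) = (1/9)(8/8)(7/7) = 1/9.
Weighting by the prior gives 1/4 · 1/36 = 1/144, 1/4 · 10/63 = 5/126, 1/4 · 5/28 = 5/112, 1/4 · 1/9 = 1/36; these sum to 5/42.
Therefore the posterior P(r = 8 | data) = (1/36) / (5/42) = 7/30.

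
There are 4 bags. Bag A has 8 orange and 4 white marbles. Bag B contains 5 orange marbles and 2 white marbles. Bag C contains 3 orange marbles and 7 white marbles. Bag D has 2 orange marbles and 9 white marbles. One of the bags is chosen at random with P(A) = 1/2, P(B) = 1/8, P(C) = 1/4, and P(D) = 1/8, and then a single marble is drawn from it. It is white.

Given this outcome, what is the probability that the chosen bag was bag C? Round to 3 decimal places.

0.365

Compute the likelihood of this draw for each case: P(data | bag A) = (4/12) = 0.33333; P(data | bag B) = (2/7) = 0.28571; P(data | bag C) = (7/10) = 0.7; P(data | bag D) = (9/11) = 0.81818.
Multiplying each by its prior: 1/2 · 0.33333 = 0.16667, 1/8 · 0.28571 = 0.035714, 1/4 · 0.7 = 0.175, 1/8 · 0.81818 = 0.10227; these sum to 0.47965.
By Bayes' rule, P(bag C | data) = (0.175) / (0.47965) = 0.36485.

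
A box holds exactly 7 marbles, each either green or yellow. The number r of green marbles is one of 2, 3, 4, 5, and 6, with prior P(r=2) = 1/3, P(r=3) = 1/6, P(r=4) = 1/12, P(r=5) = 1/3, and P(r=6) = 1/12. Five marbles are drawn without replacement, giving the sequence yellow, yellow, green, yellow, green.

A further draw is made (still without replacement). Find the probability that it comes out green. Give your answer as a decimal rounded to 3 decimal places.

Compute the likelihood of the observed sequence for each case: P(data | r = 2) = (5/7)(4/6)(2/5)(3/4)(1/3) = 1/21; P(data | r = 3) = (4/7)(3/6)(3/5)(2/4)(2/3) = 2/35; P(data | r = 4) = (3/7)(2/6)(4/5)(1/4)(3/3) = 1/35; P(data | r = 5) = (2/7)(1/6)(5/5)(0/4) = 0; P(data | r = 6) = (1/7)(0/6) = 0.
Multiplying each by its prior: 1/3 · 1/21 = 1/63, 1/6 · 2/35 = 1/105, 1/12 · 1/35 = 1/420, 1/3 · 0 = 0, 1/12 · 0 = 0; summing to 1/36.
Normalising, the posterior is P(r = 2 | data) = 4/7, P(r = 3 | data) = 12/35, P(r = 4 | data) = 3/35, P(r = 5 | data) = 0, P(r = 6 | data) = 0.
The predictive probability is P(green next | data) = (0)(4/7) + (1/2)(12/35) + (1)(3/35) = 9/35.

0.257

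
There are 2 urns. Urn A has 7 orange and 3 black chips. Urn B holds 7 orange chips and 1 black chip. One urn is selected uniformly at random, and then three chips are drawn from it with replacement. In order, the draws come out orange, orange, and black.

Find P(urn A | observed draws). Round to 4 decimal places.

For each hypothesis, P(data | H) works out to: P(data | urn A) = (7/10)(7/10)(3/10) = 0.147; P(data | urn B) = (7/8)(7/8)(1/8) = 0.095703.
Weighting by the prior gives 1/2 · 0.147 = 0.0735, 1/2 · 0.095703 = 0.047852; summing to 0.12135.
Therefore the posterior P(urn A | data) = (0.0735) / (0.12135) = 0.60568.

0.6057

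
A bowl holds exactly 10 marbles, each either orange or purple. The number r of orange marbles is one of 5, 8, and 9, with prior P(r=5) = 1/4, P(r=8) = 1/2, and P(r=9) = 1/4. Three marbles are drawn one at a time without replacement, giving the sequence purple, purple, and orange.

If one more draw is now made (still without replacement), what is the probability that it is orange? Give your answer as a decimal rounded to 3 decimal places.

Under each hypothesis, the probability of the observed sequence is: P(data | r = 5) = (5/10)(4/9)(5/8) = 5/36; P(data | r = 8) = (2/10)(1/9)(8/8) = 1/45; P(data | r = 9) = (1/10)(0/9) = 0.
Multiplying each by its prior: 1/4 · 5/36 = 5/144, 1/2 · 1/45 = 1/90, 1/4 · 0 = 0; with total 11/240.
Dividing through by the total gives posterior P(r = 5 | data) = 25/33, P(r = 8 | data) = 8/33, P(r = 9 | data) = 0.
The predictive probability is P(orange next | data) = (4/7)(25/33) + (1)(8/33) = 52/77.

0.675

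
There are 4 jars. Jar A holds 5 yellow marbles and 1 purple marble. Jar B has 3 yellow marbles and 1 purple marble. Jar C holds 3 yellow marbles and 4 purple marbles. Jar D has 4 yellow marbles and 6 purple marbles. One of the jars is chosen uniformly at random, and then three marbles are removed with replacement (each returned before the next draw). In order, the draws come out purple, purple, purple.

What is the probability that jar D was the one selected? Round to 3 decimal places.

0.511

Under each hypothesis, the probability of the observed sequence is: P(data | jar A) = (1/6)(1/6)(1/6) = 0.0046296; P(data | jar B) = (1/4)(1/4)(1/4) = 0.015625; P(data | jar C) = (4/7)(4/7)(4/7) = 0.18659; P(data | jar D) = (6/10)(6/10)(6/10) = 0.216.
The prior-weighted likelihoods are 1/4 · 0.0046296 = 0.0011574, 1/4 · 0.015625 = 0.0039062, 1/4 · 0.18659 = 0.046647, 1/4 · 0.216 = 0.054; with total 0.10571.
Therefore the posterior P(jar D | data) = (0.054) / (0.10571) = 0.51083.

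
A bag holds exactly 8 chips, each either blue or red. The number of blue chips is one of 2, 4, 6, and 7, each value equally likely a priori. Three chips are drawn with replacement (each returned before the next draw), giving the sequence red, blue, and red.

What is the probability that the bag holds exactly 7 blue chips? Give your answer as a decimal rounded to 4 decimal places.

0.0419

For each hypothesis, P(data | H) works out to: P(data | r = 2) = (6/8)(2/8)(6/8) = 0.14062; P(data | r = 4) = (4/8)(4/8)(4/8) = 0.125; P(data | r = 6) = (2/8)(6/8)(2/8) = 0.046875; P(data | r = 7) = (1/8)(7/8)(1/8) = 0.013672.
The prior-weighted likelihoods are 1/4 · 0.14062 = 0.035156, 1/4 · 0.125 = 0.03125, 1/4 · 0.046875 = 0.011719, 1/4 · 0.013672 = 0.003418; summing to 0.081543.
Therefore the posterior P(r = 7 | data) = (0.003418) / (0.081543) = 0.041916.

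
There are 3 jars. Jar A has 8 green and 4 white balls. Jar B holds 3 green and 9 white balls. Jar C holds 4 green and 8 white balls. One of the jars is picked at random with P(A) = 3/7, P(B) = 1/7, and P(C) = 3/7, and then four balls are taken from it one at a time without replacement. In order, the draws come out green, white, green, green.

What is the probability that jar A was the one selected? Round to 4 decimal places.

0.8649

For each hypothesis, P(data | H) works out to: P(data | jar A) = (8/12)(4/11)(7/10)(6/9) = 0.11313; P(data | jar B) = (3/12)(9/11)(2/10)(1/9) = 0.0045455; P(data | jar C) = (4/12)(8/11)(3/10)(2/9) = 0.016162.
The prior-weighted likelihoods are 3/7 · 0.11313 = 0.048485, 1/7 · 0.0045455 = 0.00064935, 3/7 · 0.016162 = 0.0069264; summing to 0.056061.
Therefore the posterior P(jar A | data) = (0.048485) / (0.056061) = 0.86486.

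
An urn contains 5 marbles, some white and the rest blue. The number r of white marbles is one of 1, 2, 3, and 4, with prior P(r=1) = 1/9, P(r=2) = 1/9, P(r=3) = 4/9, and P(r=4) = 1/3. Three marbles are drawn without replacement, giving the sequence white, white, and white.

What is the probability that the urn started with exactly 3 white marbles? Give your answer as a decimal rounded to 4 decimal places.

The likelihood of the observed sequence under each hypothesis: P(data | r = 1) = (1/5)(0/4) = 0; P(data | r = 2) = (2/5)(1/4)(0/3) = 0; P(data | r = 3) = (3/5)(2/4)(1/3) = 1/10; P(data | r = 4) = (4/5)(3/4)(2/3) = 2/5.
The prior-weighted likelihoods are 1/9 · 0 = 0, 1/9 · 0 = 0, 4/9 · 1/10 = 2/45, 1/3 · 2/5 = 2/15; summing to 8/45.
Hence P(r = 3 | data) = (2/45) / (8/45) = 1/4.

0.2500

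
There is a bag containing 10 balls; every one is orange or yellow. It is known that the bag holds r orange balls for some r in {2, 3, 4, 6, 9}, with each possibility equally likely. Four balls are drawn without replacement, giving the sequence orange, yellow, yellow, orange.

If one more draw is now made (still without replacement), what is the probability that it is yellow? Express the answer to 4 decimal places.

The likelihood of the observed sequence under each hypothesis: P(data | r = 2) = (2/10)(8/9)(7/8)(1/7) = 0.022222; P(data | r = 3) = (3/10)(7/9)(6/8)(2/7) = 0.05; P(data | r = 4) = (4/10)(6/9)(5/8)(3/7) = 0.071429; P(data | r = 6) = (6/10)(4/9)(3/8)(5/7) = 0.071429; P(data | r = 9) = (9/10)(1/9)(0/8) = 0.
Weighting by the prior gives 1/5 · 0.022222 = 0.0044444, 1/5 · 0.05 = 0.01, 1/5 · 0.071429 = 0.014286, 1/5 · 0.071429 = 0.014286, 1/5 · 0 = 0; with total 0.043016.
Dividing through by the total gives posterior P(r = 2 | data) = 0.10332, P(r = 3 | data) = 0.23247, P(r = 4 | data) = 0.3321, P(r = 6 | data) = 0.3321, P(r = 9 | data) = 0.
So P(yellow next | data) = Σ P(yellow next | H) P(H | data) = (1)(0.10332) + (5/6)(0.23247) + (2/3)(0.3321) + (1/3)(0.3321) = 0.62915.

0.6292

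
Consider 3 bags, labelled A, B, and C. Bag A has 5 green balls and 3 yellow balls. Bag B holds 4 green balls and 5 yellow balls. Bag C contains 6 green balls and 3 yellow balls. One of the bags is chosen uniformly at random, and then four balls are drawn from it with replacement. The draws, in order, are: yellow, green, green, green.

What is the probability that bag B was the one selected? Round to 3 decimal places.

0.204

Compute the likelihood of the observed sequence for each case: P(data | bag A) = (3/8)(5/8)(5/8)(5/8) = 0.091553; P(data | bag B) = (5/9)(4/9)(4/9)(4/9) = 0.048773; P(data | bag C) = (3/9)(6/9)(6/9)(6/9) = 0.098765.
The prior-weighted likelihoods are 1/3 · 0.091553 = 0.030518, 1/3 · 0.048773 = 0.016258, 1/3 · 0.098765 = 0.032922; with total 0.079697.
By Bayes' rule, P(bag B | data) = (0.016258) / (0.079697) = 0.20399.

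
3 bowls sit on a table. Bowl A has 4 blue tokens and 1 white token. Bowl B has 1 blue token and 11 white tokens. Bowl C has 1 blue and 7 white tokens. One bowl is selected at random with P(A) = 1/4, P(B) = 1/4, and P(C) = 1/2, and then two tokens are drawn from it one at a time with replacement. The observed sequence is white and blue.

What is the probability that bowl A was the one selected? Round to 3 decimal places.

The likelihood of the observed sequence under each hypothesis: P(data | bowl A) = (1/5)(4/5) = 0.16; P(data | bowl B) = (11/12)(1/12) = 0.076389; P(data | bowl C) = (7/8)(1/8) = 0.10938.
Multiplying each by its prior: 1/4 · 0.16 = 0.04, 1/4 · 0.076389 = 0.019097, 1/2 · 0.10938 = 0.054688; summing to 0.11378.
Hence P(bowl A | data) = (0.04) / (0.11378) = 0.35154.

0.352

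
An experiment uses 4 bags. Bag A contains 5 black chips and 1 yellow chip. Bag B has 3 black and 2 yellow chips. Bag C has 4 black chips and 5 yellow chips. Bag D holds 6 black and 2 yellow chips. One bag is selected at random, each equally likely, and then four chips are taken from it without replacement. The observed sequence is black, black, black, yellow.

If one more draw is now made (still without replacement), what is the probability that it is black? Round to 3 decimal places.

Compute the likelihood of the observed sequence for each case: P(data | bag A) = (5/6)(4/5)(3/4)(1/3) = 0.16667; P(data | bag B) = (3/5)(2/4)(1/3)(2/2) = 0.1; P(data | bag C) = (4/9)(3/8)(2/7)(5/6) = 0.039683; P(data | bag D) = (6/8)(5/7)(4/6)(2/5) = 0.14286.
Multiplying each by its prior: 1/4 · 0.16667 = 0.041667, 1/4 · 0.1 = 0.025, 1/4 · 0.039683 = 0.0099206, 1/4 · 0.14286 = 0.035714; these sum to 0.1123.
Normalising, the posterior is P(bag A | data) = 0.37102, P(bag B | data) = 0.22261, P(bag C | data) = 0.088339, P(bag D | data) = 0.31802.
The predictive probability is P(black next | data) = (1)(0.37102) + (0)(0.22261) + (1/5)(0.088339) + (3/4)(0.31802) = 0.62721.

0.627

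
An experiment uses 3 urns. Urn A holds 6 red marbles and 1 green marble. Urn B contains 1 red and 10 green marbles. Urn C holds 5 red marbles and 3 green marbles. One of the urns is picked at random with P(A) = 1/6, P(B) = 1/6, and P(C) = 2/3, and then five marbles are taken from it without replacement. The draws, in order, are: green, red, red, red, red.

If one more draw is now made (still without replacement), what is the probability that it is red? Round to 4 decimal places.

0.6000

For each hypothesis, P(data | H) works out to: P(data | urn A) = (1/7)(6/6)(5/5)(4/4)(3/3) = 1/7; P(data | urn B) = (10/11)(1/10)(0/9) = 0; P(data | urn C) = (3/8)(5/7)(4/6)(3/5)(2/4) = 3/56.
Weighting by the prior gives 1/6 · 1/7 = 1/42, 1/6 · 0 = 0, 2/3 · 3/56 = 1/28; these sum to 5/84.
Normalising, the posterior is P(urn A | data) = 2/5, P(urn B | data) = 0, P(urn C | data) = 3/5.
So P(red next | data) = Σ P(red next | H) P(H | data) = (1)(2/5) + (1/3)(3/5) = 3/5.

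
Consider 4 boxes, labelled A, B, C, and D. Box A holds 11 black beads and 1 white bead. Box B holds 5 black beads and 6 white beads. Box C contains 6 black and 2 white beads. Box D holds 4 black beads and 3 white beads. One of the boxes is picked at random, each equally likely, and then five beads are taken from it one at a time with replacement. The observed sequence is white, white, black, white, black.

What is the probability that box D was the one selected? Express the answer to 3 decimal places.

The likelihood of the observed sequence under each hypothesis: P(data | box A) = (1/12)(1/12)(11/12)(1/12)(11/12) = 0.00048627; P(data | box B) = (6/11)(6/11)(5/11)(6/11)(5/11) = 0.03353; P(data | box C) = (2/8)(2/8)(6/8)(2/8)(6/8) = 0.0087891; P(data | box D) = (3/7)(3/7)(4/7)(3/7)(4/7) = 0.025704.
Weighting by the prior gives 1/4 · 0.00048627 = 0.00012157, 1/4 · 0.03353 = 0.0083824, 1/4 · 0.0087891 = 0.0021973, 1/4 · 0.025704 = 0.0064259; these sum to 0.017127.
So P(box D | data) = (0.0064259) / (0.017127) = 0.37519.

0.375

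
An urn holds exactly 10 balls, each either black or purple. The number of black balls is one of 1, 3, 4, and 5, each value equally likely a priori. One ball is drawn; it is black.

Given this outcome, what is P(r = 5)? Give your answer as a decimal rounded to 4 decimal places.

The likelihood of this draw under each hypothesis: P(data | r = 1) = (1/10) = 1/10; P(data | r = 3) = (3/10) = 3/10; P(data | r = 4) = (4/10) = 2/5; P(data | r = 5) = (5/10) = 1/2.
The prior-weighted likelihoods are 1/4 · 1/10 = 1/40, 1/4 · 3/10 = 3/40, 1/4 · 2/5 = 1/10, 1/4 · 1/2 = 1/8; these sum to 13/40.
Therefore the posterior P(r = 5 | data) = (1/8) / (13/40) = 5/13.

0.3846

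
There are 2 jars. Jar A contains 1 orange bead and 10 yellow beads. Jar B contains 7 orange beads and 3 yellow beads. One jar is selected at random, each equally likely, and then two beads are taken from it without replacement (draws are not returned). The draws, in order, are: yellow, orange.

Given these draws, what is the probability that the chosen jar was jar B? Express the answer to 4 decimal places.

0.7196

Under each hypothesis, the probability of the observed sequence is: P(data | jar A) = (10/11)(1/10) = 1/11; P(data | jar B) = (3/10)(7/9) = 7/30.
The prior-weighted likelihoods are 1/2 · 1/11 = 1/22, 1/2 · 7/30 = 7/60; summing to 107/660.
So P(jar B | data) = (7/60) / (107/660) = 77/107.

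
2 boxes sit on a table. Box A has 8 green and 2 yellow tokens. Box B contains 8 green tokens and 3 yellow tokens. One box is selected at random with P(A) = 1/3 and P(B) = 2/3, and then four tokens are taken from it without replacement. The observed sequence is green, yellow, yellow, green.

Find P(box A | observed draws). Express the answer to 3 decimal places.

0.208

For each hypothesis, P(data | H) works out to: P(data | box A) = (8/10)(2/9)(1/8)(7/7) = 0.022222; P(data | box B) = (8/11)(3/10)(2/9)(7/8) = 0.042424.
The prior-weighted likelihoods are 1/3 · 0.022222 = 0.0074074, 2/3 · 0.042424 = 0.028283; summing to 0.03569.
By Bayes' rule, P(box A | data) = (0.0074074) / (0.03569) = 0.20755.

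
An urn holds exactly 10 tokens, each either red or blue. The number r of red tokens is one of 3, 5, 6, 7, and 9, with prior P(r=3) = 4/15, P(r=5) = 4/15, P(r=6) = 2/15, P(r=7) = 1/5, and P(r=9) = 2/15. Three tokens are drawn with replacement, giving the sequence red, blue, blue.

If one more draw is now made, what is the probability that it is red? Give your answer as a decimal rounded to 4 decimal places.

0.4641

Compute the likelihood of the observed sequence for each case: P(data | r = 3) = (3/10)(7/10)(7/10) = 0.147; P(data | r = 5) = (5/10)(5/10)(5/10) = 0.125; P(data | r = 6) = (6/10)(4/10)(4/10) = 0.096; P(data | r = 7) = (7/10)(3/10)(3/10) = 0.063; P(data | r = 9) = (9/10)(1/10)(1/10) = 0.009.
Weighting by the prior gives 4/15 · 0.147 = 0.0392, 4/15 · 0.125 = 0.033333, 2/15 · 0.096 = 0.0128, 1/5 · 0.063 = 0.0126, 2/15 · 0.009 = 0.0012; with total 0.099133.
The posterior is then P(r = 3 | data) = 0.39543, P(r = 5 | data) = 0.33625, P(r = 6 | data) = 0.12912, P(r = 7 | data) = 0.1271, P(r = 9 | data) = 0.012105.
Averaging over the posterior, P(red next | data) = (3/10)(0.39543) + (1/2)(0.33625) + (3/5)(0.12912) + (7/10)(0.1271) + (9/10)(0.012105) = 0.46409.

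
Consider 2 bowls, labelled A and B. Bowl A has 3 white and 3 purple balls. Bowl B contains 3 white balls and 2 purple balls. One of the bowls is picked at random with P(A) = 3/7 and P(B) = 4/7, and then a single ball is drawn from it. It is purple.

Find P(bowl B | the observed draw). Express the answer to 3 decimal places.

The likelihood of this draw under each hypothesis: P(data | bowl A) = (3/6) = 1/2; P(data | bowl B) = (2/5) = 2/5.
The prior-weighted likelihoods are 3/7 · 1/2 = 3/14, 4/7 · 2/5 = 8/35; summing to 31/70.
By Bayes' rule, P(bowl B | data) = (8/35) / (31/70) = 16/31.

0.516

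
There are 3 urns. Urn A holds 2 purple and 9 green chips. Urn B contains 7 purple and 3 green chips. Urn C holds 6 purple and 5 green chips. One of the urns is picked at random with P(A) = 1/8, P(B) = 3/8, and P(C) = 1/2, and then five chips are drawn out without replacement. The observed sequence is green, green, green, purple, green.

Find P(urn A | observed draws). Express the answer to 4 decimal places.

0.6774

For each hypothesis, P(data | H) works out to: P(data | urn A) = (9/11)(8/10)(7/9)(2/8)(6/7) = 0.10909; P(data | urn B) = (3/10)(2/9)(1/8)(7/7)(0/6) = 0; P(data | urn C) = (5/11)(4/10)(3/9)(6/8)(2/7) = 0.012987.
Weighting by the prior gives 1/8 · 0.10909 = 0.013636, 3/8 · 0 = 0, 1/2 · 0.012987 = 0.0064935; these sum to 0.02013.
Hence P(urn A | data) = (0.013636) / (0.02013) = 0.67742.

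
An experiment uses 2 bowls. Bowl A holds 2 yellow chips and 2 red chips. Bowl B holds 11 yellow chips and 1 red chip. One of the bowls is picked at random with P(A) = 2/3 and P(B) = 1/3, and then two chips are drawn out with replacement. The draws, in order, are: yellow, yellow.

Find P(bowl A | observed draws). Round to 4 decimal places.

0.3731

Compute the likelihood of the observed sequence for each case: P(data | bowl A) = (2/4)(2/4) = 1/4; P(data | bowl B) = (11/12)(11/12) = 121/144.
Multiplying each by its prior: 2/3 · 1/4 = 1/6, 1/3 · 121/144 = 121/432; these sum to 193/432.
So P(bowl A | data) = (1/6) / (193/432) = 72/193.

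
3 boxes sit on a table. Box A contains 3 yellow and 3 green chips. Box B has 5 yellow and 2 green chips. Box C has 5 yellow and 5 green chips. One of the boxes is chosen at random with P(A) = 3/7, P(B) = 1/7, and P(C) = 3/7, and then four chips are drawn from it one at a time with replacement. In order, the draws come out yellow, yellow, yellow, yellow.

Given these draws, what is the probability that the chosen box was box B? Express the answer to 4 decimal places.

0.4097

For each hypothesis, P(data | H) works out to: P(data | box A) = (3/6)(3/6)(3/6)(3/6) = 0.0625; P(data | box B) = (5/7)(5/7)(5/7)(5/7) = 0.26031; P(data | box C) = (5/10)(5/10)(5/10)(5/10) = 0.0625.
Weighting by the prior gives 3/7 · 0.0625 = 0.026786, 1/7 · 0.26031 = 0.037187, 3/7 · 0.0625 = 0.026786; these sum to 0.090758.
Therefore the posterior P(box B | data) = (0.037187) / (0.090758) = 0.40974.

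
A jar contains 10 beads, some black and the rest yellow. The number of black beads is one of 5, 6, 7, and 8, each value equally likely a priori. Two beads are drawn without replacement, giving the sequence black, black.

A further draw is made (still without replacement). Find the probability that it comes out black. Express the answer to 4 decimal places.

Under each hypothesis, the probability of the observed sequence is: P(data | r = 5) = (5/10)(4/9) = 2/9; P(data | r = 6) = (6/10)(5/9) = 1/3; P(data | r = 7) = (7/10)(6/9) = 7/15; P(data | r = 8) = (8/10)(7/9) = 28/45.
The prior-weighted likelihoods are 1/4 · 2/9 = 1/18, 1/4 · 1/3 = 1/12, 1/4 · 7/15 = 7/60, 1/4 · 28/45 = 7/45; with total 37/90.
The posterior is then P(r = 5 | data) = 5/37, P(r = 6 | data) = 15/74, P(r = 7 | data) = 21/74, P(r = 8 | data) = 14/37.
The predictive probability is P(black next | data) = (3/8)(5/37) + (1/2)(15/74) + (5/8)(21/74) + (3/4)(14/37) = 363/592.

0.6132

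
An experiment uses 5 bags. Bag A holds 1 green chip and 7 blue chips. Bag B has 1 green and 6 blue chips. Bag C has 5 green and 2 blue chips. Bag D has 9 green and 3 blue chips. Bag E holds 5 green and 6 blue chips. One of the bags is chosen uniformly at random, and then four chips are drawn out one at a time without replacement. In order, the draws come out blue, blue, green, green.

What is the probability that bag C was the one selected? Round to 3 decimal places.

For each hypothesis, P(data | H) works out to: P(data | bag A) = (7/8)(6/7)(1/6)(0/5) = 0; P(data | bag B) = (6/7)(5/6)(1/5)(0/4) = 0; P(data | bag C) = (2/7)(1/6)(5/5)(4/4) = 0.047619; P(data | bag D) = (3/12)(2/11)(9/10)(8/9) = 0.036364; P(data | bag E) = (6/11)(5/10)(5/9)(4/8) = 0.075758.
Weighting by the prior gives 1/5 · 0 = 0, 1/5 · 0 = 0, 1/5 · 0.047619 = 0.0095238, 1/5 · 0.036364 = 0.0072727, 1/5 · 0.075758 = 0.015152; these sum to 0.031948.
By Bayes' rule, P(bag C | data) = (0.0095238) / (0.031948) = 0.2981.

0.298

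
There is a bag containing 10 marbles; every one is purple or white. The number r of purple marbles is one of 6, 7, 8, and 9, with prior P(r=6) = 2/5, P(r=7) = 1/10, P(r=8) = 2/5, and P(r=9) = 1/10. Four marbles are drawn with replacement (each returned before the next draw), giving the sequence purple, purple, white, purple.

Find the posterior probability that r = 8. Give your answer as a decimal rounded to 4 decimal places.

For each hypothesis, P(data | H) works out to: P(data | r = 6) = (6/10)(6/10)(4/10)(6/10) = 0.0864; P(data | r = 7) = (7/10)(7/10)(3/10)(7/10) = 0.1029; P(data | r = 8) = (8/10)(8/10)(2/10)(8/10) = 0.1024; P(data | r = 9) = (9/10)(9/10)(1/10)(9/10) = 0.0729.
Multiplying each by its prior: 2/5 · 0.0864 = 0.03456, 1/10 · 0.1029 = 0.01029, 2/5 · 0.1024 = 0.04096, 1/10 · 0.0729 = 0.00729; summing to 0.0931.
So P(r = 8 | data) = (0.04096) / (0.0931) = 0.43996.

0.4400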